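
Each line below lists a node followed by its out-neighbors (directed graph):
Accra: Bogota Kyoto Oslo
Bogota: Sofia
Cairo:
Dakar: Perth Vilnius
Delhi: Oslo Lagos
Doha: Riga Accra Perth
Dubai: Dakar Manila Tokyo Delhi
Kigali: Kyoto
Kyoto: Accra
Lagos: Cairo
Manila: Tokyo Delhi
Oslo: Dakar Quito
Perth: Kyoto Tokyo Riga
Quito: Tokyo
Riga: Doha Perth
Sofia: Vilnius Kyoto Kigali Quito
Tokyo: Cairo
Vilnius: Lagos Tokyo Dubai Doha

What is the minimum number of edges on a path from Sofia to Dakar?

Level 0: Sofia
Level 1: Kigali, Kyoto, Quito, Vilnius
Level 2: Accra, Doha, Dubai, Lagos, Tokyo
Level 3: Bogota, Cairo, Dakar, Delhi, Manila, Oslo, Perth, Riga
Dakar first appears at level 3.

3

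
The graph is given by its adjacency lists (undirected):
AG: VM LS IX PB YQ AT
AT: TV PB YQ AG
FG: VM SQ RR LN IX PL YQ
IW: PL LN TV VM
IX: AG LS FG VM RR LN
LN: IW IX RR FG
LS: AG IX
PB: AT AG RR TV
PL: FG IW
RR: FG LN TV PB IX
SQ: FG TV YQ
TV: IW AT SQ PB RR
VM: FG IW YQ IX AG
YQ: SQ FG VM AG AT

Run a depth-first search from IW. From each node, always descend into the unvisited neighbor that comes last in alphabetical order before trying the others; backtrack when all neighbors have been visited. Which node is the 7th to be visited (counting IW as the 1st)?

Visit IW
IW → VM
VM → YQ
YQ → SQ
SQ → TV
TV → RR
RR → PB
PB → AT
AT → AG
AG → LS
LS → IX
IX → LN
LN → FG
FG → PL

Visit order: IW, VM, YQ, SQ, TV, RR, PB, AT, AG, LS, IX, LN, FG, PL

PB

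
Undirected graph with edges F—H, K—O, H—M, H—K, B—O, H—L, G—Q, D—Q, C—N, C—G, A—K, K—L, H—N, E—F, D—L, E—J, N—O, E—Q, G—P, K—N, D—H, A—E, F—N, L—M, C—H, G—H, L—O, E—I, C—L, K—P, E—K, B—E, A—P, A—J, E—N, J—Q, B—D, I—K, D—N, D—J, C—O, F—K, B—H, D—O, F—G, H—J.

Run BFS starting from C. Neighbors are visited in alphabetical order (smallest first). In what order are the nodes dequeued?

C G H L N O F P Q B D J K M E A I

Visit C; enqueue G, H, L, N, O → queue [G, H, L, N, O]
Visit G; enqueue F, P, Q → queue [H, L, N, O, F, P, Q]
Visit H; enqueue B, D, J, K, M → queue [L, N, O, F, P, Q, B, D, J, K, M]
Visit L → queue [N, O, F, P, Q, B, D, J, K, M]
Visit N; enqueue E → queue [O, F, P, Q, B, D, J, K, M, E]
Visit O → queue [F, P, Q, B, D, J, K, M, E]
Visit F → queue [P, Q, B, D, J, K, M, E]
Visit P; enqueue A → queue [Q, B, D, J, K, M, E, A]
Visit Q → queue [B, D, J, K, M, E, A]
Visit B → queue [D, J, K, M, E, A]
Visit D → queue [J, K, M, E, A]
Visit J → queue [K, M, E, A]
Visit K; enqueue I → queue [M, E, A, I]
Visit M → queue [E, A, I]
Visit E → queue [A, I]
Visit A → queue [I]
Visit I → queue []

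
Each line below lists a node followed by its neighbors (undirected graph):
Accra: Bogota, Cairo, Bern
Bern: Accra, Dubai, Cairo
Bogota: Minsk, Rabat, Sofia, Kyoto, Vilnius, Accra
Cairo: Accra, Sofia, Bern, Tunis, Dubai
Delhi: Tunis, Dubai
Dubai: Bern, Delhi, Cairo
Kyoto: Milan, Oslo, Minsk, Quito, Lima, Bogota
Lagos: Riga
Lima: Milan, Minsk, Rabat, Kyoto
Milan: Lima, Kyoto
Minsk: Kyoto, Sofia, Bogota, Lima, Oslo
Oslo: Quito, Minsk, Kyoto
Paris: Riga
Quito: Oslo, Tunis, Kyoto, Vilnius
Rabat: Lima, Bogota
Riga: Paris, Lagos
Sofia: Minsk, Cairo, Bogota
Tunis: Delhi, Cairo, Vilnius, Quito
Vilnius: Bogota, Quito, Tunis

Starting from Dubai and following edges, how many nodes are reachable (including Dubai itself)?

16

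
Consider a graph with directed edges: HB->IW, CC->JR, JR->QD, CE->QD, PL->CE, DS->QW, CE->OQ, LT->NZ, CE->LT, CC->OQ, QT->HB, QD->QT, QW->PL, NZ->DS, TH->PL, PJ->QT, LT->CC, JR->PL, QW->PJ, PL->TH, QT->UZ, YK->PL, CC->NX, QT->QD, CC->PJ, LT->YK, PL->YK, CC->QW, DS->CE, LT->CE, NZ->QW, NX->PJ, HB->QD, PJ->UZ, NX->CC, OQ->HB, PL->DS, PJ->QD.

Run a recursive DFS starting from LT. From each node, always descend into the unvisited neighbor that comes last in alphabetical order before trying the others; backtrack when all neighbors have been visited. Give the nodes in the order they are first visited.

Visit LT
LT → YK
YK → PL
PL → TH
PL → DS
DS → QW
QW → PJ
PJ → UZ
PJ → QT
QT → QD
QT → HB
HB → IW
DS → CE
CE → OQ
LT → NZ
LT → CC
CC → NX
CC → JR

LT -> YK -> PL -> TH -> DS -> QW -> PJ -> UZ -> QT -> QD -> HB -> IW -> CE -> OQ -> NZ -> CC -> NX -> JR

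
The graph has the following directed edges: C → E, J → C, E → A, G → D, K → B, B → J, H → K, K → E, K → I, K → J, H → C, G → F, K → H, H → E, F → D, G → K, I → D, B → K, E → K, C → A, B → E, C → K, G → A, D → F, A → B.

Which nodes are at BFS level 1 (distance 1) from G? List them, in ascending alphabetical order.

A, D, F, K

Level 0: G
Level 1: A, D, F, K
Level 2: B, E, H, I, J
Level 3: C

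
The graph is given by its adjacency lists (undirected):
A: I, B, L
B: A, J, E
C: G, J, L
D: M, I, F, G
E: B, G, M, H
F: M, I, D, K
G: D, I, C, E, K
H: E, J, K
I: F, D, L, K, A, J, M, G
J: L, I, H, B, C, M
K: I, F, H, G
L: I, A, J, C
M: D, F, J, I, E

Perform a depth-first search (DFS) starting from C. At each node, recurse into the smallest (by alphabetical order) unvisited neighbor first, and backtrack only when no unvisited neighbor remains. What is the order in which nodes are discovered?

C -> G -> D -> F -> I -> A -> B -> E -> H -> J -> L -> M -> K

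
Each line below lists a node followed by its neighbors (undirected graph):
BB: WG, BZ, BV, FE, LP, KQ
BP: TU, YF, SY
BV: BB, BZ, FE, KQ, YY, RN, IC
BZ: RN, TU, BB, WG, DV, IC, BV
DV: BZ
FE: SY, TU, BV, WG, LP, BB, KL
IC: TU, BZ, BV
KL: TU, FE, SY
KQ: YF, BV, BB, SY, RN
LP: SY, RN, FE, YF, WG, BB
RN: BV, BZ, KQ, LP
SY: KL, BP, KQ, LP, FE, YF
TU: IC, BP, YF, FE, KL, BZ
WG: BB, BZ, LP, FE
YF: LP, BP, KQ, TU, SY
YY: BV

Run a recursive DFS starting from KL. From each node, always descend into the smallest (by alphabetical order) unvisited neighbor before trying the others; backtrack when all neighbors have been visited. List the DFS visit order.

KL, FE, BB, BV, BZ, DV, IC, TU, BP, SY, KQ, RN, LP, WG, YF, YY

Visit KL
KL → FE
FE → BB
BB → BV
BV → BZ
BZ → DV
BZ → IC
IC → TU
TU → BP
BP → SY
SY → KQ
KQ → RN
RN → LP
LP → WG
LP → YF
BV → YY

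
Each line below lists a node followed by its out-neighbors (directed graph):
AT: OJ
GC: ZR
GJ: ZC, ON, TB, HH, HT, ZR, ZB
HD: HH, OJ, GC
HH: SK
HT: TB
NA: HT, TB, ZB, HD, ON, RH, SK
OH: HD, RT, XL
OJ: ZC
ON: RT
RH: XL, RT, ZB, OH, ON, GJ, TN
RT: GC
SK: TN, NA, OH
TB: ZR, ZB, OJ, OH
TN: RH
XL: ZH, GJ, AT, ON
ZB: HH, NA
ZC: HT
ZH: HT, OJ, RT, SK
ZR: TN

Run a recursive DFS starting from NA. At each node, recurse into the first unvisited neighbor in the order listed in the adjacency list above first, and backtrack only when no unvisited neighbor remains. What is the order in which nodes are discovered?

NA, HT, TB, ZR, TN, RH, XL, ZH, OJ, ZC, RT, GC, SK, OH, HD, HH, GJ, ON, ZB, AT

Visit NA
NA → HT
HT → TB
TB → ZR
ZR → TN
TN → RH
RH → XL
XL → ZH
ZH → OJ
OJ → ZC
ZH → RT
RT → GC
ZH → SK
SK → OH
OH → HD
HD → HH
XL → GJ
GJ → ON
GJ → ZB
XL → AT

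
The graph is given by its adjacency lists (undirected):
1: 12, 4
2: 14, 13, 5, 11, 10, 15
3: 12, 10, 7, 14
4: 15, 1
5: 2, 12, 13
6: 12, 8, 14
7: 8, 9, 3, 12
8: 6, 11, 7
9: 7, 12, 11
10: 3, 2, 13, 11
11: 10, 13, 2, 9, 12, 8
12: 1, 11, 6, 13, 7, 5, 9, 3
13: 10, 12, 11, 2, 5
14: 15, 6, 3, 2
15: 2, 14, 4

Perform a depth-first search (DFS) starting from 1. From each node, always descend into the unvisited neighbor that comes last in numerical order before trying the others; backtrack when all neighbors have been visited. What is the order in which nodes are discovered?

Visit 1
1 → 12
12 → 13
13 → 11
11 → 10
10 → 3
3 → 14
14 → 15
15 → 4
15 → 2
2 → 5
14 → 6
6 → 8
8 → 7
7 → 9

1 → 12 → 13 → 11 → 10 → 3 → 14 → 15 → 4 → 2 → 5 → 6 → 8 → 7 → 9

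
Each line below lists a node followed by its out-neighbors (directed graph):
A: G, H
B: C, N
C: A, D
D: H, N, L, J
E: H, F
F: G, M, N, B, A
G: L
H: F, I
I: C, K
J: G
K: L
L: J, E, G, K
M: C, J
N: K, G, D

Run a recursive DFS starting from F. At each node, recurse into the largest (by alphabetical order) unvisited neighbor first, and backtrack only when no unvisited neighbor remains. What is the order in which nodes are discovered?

Visit F
F → N
N → K
K → L
L → J
J → G
L → E
E → H
H → I
I → C
C → D
C → A
F → M
F → B

F -> N -> K -> L -> J -> G -> E -> H -> I -> C -> D -> A -> M -> B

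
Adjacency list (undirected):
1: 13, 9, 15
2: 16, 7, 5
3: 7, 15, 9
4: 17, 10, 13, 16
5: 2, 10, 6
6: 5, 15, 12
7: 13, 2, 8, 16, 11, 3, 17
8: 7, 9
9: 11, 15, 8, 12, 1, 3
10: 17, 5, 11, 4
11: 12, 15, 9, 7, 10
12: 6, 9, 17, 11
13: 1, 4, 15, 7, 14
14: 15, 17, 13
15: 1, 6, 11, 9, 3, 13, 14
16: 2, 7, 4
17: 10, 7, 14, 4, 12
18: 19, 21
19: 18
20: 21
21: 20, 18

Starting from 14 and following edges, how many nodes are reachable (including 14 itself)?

BFS from 14 visits: 14, 13, 15, 17, 1, 4, 7, 3, 6, 9, 11, 10, 12, 16, 2, 8, 5
Reachable nodes: 17 of 21 total.

17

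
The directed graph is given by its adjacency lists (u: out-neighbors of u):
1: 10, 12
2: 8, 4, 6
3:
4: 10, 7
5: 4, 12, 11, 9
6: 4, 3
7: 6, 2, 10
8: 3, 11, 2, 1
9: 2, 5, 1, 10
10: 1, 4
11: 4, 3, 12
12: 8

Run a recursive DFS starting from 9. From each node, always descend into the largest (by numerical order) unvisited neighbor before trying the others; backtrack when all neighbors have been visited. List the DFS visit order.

9, 10, 4, 7, 6, 3, 2, 8, 11, 12, 1, 5

Visit 9
9 → 10
10 → 4
4 → 7
7 → 6
6 → 3
7 → 2
2 → 8
8 → 11
11 → 12
8 → 1
9 → 5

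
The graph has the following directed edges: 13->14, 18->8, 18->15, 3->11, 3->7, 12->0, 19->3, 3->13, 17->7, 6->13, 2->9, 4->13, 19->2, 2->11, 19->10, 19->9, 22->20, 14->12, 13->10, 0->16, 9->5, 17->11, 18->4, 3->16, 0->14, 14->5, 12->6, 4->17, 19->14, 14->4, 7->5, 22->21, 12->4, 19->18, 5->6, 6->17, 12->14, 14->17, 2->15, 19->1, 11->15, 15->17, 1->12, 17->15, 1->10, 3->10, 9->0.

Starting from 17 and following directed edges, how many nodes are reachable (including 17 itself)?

BFS from 17 visits: 17, 15, 11, 7, 5, 6, 13, 14, 10, 12, 4, 0, 16
Reachable nodes: 13 of 23 total.

13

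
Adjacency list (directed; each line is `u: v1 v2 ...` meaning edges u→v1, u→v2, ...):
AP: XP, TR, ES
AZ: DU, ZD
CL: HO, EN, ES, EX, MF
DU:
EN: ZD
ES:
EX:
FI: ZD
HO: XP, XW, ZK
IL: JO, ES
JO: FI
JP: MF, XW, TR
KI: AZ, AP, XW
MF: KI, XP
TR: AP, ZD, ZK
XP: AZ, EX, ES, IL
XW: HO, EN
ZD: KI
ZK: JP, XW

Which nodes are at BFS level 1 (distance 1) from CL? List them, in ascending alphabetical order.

Level 0: CL
Level 1: EN, ES, EX, HO, MF
Level 2: KI, XP, XW, ZD, ZK
Level 3: AP, AZ, IL, JP
Level 4: DU, JO, TR
Level 5: FI

EN, ES, EX, HO, MF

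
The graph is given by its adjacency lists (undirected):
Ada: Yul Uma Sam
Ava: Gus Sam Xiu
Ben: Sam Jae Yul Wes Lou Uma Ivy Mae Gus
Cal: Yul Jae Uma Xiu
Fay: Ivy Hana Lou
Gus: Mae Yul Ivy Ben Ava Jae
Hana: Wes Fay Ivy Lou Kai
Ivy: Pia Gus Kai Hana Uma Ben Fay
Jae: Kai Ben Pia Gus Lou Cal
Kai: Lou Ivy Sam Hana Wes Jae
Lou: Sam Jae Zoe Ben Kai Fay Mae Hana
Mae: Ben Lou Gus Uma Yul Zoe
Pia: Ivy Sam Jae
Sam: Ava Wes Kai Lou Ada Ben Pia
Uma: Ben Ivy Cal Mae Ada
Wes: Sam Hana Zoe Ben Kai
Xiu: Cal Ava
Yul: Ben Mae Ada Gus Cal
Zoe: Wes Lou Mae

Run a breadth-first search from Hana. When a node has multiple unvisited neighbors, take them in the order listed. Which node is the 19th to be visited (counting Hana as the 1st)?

Xiu

Visit Hana; enqueue Wes, Fay, Ivy, Lou, Kai → queue [Wes, Fay, Ivy, Lou, Kai]
Visit Wes; enqueue Sam, Zoe, Ben → queue [Fay, Ivy, Lou, Kai, Sam, Zoe, Ben]
Visit Fay → queue [Ivy, Lou, Kai, Sam, Zoe, Ben]
Visit Ivy; enqueue Pia, Gus, Uma → queue [Lou, Kai, Sam, Zoe, Ben, Pia, Gus, Uma]
Visit Lou; enqueue Jae, Mae → queue [Kai, Sam, Zoe, Ben, Pia, Gus, Uma, Jae, Mae]
Visit Kai → queue [Sam, Zoe, Ben, Pia, Gus, Uma, Jae, Mae]
Visit Sam; enqueue Ava, Ada → queue [Zoe, Ben, Pia, Gus, Uma, Jae, Mae, Ava, Ada]
Visit Zoe → queue [Ben, Pia, Gus, Uma, Jae, Mae, Ava, Ada]
Visit Ben; enqueue Yul → queue [Pia, Gus, Uma, Jae, Mae, Ava, Ada, Yul]
Visit Pia → queue [Gus, Uma, Jae, Mae, Ava, Ada, Yul]
Visit Gus → queue [Uma, Jae, Mae, Ava, Ada, Yul]
Visit Uma; enqueue Cal → queue [Jae, Mae, Ava, Ada, Yul, Cal]
Visit Jae → queue [Mae, Ava, Ada, Yul, Cal]
Visit Mae → queue [Ava, Ada, Yul, Cal]
Visit Ava; enqueue Xiu → queue [Ada, Yul, Cal, Xiu]
Visit Ada → queue [Yul, Cal, Xiu]
Visit Yul → queue [Cal, Xiu]
Visit Cal → queue [Xiu]
Visit Xiu → queue []

Visit order: Hana, Wes, Fay, Ivy, Lou, Kai, Sam, Zoe, Ben, Pia, Gus, Uma, Jae, Mae, Ava, Ada, Yul, Cal, Xiu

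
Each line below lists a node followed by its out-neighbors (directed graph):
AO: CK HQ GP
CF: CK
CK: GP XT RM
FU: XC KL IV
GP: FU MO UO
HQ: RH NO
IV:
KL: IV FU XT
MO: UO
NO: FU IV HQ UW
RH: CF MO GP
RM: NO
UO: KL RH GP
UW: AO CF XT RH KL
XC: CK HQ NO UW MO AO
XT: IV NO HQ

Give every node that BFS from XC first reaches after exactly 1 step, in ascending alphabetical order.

Level 0: XC
Level 1: AO, CK, HQ, MO, NO, UW
Level 2: CF, FU, GP, IV, KL, RH, RM, UO, XT

AO, CK, HQ, MO, NO, UW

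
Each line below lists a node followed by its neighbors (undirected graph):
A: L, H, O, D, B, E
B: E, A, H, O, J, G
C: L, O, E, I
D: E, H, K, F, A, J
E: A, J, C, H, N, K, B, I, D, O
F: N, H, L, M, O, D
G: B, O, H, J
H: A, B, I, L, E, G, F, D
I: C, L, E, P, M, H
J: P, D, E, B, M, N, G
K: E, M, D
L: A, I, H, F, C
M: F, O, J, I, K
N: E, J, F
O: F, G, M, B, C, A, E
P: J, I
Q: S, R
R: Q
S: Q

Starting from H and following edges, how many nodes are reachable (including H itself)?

16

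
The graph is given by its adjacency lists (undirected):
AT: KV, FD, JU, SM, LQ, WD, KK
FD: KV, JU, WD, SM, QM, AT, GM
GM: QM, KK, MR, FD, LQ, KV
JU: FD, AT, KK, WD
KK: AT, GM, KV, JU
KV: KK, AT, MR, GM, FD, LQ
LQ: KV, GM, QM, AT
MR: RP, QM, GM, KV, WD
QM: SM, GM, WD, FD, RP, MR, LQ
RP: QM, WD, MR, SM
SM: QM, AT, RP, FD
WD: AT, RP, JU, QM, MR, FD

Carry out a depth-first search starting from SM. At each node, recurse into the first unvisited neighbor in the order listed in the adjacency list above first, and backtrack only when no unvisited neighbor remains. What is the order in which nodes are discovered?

Visit SM
SM → QM
QM → GM
GM → KK
KK → AT
AT → KV
KV → MR
MR → RP
RP → WD
WD → JU
JU → FD
KV → LQ

SM, QM, GM, KK, AT, KV, MR, RP, WD, JU, FD, LQ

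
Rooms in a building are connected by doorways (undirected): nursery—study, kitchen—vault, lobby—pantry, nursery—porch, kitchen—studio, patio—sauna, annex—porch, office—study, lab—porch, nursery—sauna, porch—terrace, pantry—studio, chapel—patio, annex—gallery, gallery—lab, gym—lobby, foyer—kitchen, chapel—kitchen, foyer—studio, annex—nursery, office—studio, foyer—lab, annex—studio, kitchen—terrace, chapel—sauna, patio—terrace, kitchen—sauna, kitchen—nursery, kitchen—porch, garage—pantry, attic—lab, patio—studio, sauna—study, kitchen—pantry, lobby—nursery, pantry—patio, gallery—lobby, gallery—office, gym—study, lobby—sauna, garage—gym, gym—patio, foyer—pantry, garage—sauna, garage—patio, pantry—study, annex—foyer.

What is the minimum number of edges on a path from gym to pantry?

2

Level 0: gym
Level 1: garage, lobby, patio, study
Level 2: chapel, gallery, nursery, office, pantry, sauna, studio, terrace
Level 3: annex, foyer, kitchen, lab, porch
Level 4: attic, vault
pantry first appears at level 2.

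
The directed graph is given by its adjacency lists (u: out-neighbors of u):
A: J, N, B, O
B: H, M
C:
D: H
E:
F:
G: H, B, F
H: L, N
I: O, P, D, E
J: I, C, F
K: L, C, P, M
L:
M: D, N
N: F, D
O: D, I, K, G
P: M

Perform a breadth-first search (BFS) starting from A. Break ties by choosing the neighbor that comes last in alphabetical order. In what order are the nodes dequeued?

A, O, N, J, B, K, I, G, D, F, C, M, H, P, L, E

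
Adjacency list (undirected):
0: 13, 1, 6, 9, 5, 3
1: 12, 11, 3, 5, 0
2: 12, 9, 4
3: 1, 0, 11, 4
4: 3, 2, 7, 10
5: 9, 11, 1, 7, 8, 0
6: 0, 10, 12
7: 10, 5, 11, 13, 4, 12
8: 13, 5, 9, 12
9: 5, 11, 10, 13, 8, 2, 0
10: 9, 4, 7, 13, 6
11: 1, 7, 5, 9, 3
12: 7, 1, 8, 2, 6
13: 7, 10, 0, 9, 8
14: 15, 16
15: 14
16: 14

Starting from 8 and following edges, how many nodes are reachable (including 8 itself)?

BFS from 8 visits: 8, 13, 5, 9, 12, 7, 10, 0, 11, 1, 2, 6, 4, 3
Reachable nodes: 14 of 17 total.

14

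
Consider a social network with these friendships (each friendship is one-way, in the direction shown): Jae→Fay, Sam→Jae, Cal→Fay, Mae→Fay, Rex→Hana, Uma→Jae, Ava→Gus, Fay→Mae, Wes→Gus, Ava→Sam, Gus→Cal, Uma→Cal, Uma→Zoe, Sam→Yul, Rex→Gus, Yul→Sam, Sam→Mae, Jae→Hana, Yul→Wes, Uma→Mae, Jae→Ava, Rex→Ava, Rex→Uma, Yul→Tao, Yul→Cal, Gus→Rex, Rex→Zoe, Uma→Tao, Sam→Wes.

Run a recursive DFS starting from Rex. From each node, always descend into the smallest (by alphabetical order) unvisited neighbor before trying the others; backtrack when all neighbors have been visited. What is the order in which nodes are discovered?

Rex Ava Gus Cal Fay Mae Sam Jae Hana Wes Yul Tao Uma Zoe

Visit Rex
Rex → Ava
Ava → Gus
Gus → Cal
Cal → Fay
Fay → Mae
Ava → Sam
Sam → Jae
Jae → Hana
Sam → Wes
Sam → Yul
Yul → Tao
Rex → Uma
Uma → Zoe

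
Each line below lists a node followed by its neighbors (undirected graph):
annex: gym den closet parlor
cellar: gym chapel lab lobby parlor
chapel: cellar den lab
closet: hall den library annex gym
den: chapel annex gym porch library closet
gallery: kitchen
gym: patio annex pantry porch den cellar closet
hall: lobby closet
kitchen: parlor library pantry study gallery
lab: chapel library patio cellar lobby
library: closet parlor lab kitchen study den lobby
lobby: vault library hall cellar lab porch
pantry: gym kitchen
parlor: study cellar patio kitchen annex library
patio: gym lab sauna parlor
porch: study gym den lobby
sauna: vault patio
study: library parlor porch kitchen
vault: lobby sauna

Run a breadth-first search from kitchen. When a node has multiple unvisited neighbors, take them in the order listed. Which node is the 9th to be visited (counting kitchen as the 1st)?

Visit kitchen; enqueue parlor, library, pantry, study, gallery → queue [parlor, library, pantry, study, gallery]
Visit parlor; enqueue cellar, patio, annex → queue [library, pantry, study, gallery, cellar, patio, annex]
Visit library; enqueue closet, lab, den, lobby → queue [pantry, study, gallery, cellar, patio, annex, closet, lab, den, lobby]
Visit pantry; enqueue gym → queue [study, gallery, cellar, patio, annex, closet, lab, den, lobby, gym]
Visit study; enqueue porch → queue [gallery, cellar, patio, annex, closet, lab, den, lobby, gym, porch]
Visit gallery → queue [cellar, patio, annex, closet, lab, den, lobby, gym, porch]
Visit cellar; enqueue chapel → queue [patio, annex, closet, lab, den, lobby, gym, porch, chapel]
Visit patio; enqueue sauna → queue [annex, closet, lab, den, lobby, gym, porch, chapel, sauna]
Visit annex → queue [closet, lab, den, lobby, gym, porch, chapel, sauna]
Visit closet; enqueue hall → queue [lab, den, lobby, gym, porch, chapel, sauna, hall]
Visit lab → queue [den, lobby, gym, porch, chapel, sauna, hall]
Visit den → queue [lobby, gym, porch, chapel, sauna, hall]
Visit lobby; enqueue vault → queue [gym, porch, chapel, sauna, hall, vault]
Visit gym → queue [porch, chapel, sauna, hall, vault]
Visit porch → queue [chapel, sauna, hall, vault]
Visit chapel → queue [sauna, hall, vault]
Visit sauna → queue [hall, vault]
Visit hall → queue [vault]
Visit vault → queue []

Visit order: kitchen, parlor, library, pantry, study, gallery, cellar, patio, annex, closet, lab, den, lobby, gym, porch, chapel, sauna, hall, vault

annex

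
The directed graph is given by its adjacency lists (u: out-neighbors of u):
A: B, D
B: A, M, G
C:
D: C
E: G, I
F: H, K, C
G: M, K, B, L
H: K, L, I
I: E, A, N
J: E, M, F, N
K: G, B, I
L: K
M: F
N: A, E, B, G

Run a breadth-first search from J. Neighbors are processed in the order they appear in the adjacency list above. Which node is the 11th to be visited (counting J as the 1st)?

A

Visit J; enqueue E, M, F, N → queue [E, M, F, N]
Visit E; enqueue G, I → queue [M, F, N, G, I]
Visit M → queue [F, N, G, I]
Visit F; enqueue H, K, C → queue [N, G, I, H, K, C]
Visit N; enqueue A, B → queue [G, I, H, K, C, A, B]
Visit G; enqueue L → queue [I, H, K, C, A, B, L]
Visit I → queue [H, K, C, A, B, L]
Visit H → queue [K, C, A, B, L]
Visit K → queue [C, A, B, L]
Visit C → queue [A, B, L]
Visit A; enqueue D → queue [B, L, D]
Visit B → queue [L, D]
Visit L → queue [D]
Visit D → queue []

Visit order: J, E, M, F, N, G, I, H, K, C, A, B, L, D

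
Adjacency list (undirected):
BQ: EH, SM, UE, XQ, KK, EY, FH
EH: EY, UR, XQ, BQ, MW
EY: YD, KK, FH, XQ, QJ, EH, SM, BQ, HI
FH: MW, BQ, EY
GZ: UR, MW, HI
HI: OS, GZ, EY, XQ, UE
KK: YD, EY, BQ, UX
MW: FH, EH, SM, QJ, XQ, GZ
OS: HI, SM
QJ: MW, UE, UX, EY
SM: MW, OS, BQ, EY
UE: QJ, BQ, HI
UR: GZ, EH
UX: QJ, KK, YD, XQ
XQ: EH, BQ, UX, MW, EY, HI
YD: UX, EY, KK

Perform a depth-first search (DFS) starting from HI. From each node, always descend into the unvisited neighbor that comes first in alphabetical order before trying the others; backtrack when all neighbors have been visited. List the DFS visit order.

Visit HI
HI → EY
EY → BQ
BQ → EH
EH → MW
MW → FH
MW → GZ
GZ → UR
MW → QJ
QJ → UE
QJ → UX
UX → KK
KK → YD
UX → XQ
MW → SM
SM → OS

HI, EY, BQ, EH, MW, FH, GZ, UR, QJ, UE, UX, KK, YD, XQ, SM, OS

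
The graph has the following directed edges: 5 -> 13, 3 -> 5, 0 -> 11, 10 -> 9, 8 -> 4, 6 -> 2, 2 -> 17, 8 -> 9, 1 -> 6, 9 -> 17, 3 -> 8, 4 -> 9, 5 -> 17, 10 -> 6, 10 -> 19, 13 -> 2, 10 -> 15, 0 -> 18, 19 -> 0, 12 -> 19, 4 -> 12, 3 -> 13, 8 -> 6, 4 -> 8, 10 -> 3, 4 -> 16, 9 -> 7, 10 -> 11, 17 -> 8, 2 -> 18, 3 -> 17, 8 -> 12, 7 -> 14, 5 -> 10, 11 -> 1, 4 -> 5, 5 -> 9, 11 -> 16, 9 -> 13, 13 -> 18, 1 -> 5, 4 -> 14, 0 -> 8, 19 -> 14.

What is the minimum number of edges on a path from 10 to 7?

Level 0: 10
Level 1: 3, 6, 9, 11, 15, 19
Level 2: 0, 1, 2, 5, 7, 8, 13, 14, 16, 17
Level 3: 4, 12, 18
7 first appears at level 2.

2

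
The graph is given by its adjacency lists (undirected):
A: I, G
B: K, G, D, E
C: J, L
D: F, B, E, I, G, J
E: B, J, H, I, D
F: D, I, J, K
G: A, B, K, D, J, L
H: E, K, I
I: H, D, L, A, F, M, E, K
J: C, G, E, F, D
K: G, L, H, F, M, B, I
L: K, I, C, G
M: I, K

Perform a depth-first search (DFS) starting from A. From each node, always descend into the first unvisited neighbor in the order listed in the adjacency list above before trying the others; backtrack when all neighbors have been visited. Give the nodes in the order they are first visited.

Visit A
A → I
I → H
H → E
E → B
B → K
K → G
G → D
D → F
F → J
J → C
C → L
K → M

A I H E B K G D F J C L M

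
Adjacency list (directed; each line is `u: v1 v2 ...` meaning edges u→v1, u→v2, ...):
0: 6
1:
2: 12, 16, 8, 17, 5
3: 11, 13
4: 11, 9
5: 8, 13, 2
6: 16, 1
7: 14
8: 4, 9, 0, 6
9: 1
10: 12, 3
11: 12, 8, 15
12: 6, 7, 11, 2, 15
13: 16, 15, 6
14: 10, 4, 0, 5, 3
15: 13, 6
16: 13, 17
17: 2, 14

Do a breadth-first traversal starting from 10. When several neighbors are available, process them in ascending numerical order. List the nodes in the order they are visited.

Visit 10; enqueue 3, 12 → queue [3, 12]
Visit 3; enqueue 11, 13 → queue [12, 11, 13]
Visit 12; enqueue 2, 6, 7, 15 → queue [11, 13, 2, 6, 7, 15]
Visit 11; enqueue 8 → queue [13, 2, 6, 7, 15, 8]
Visit 13; enqueue 16 → queue [2, 6, 7, 15, 8, 16]
Visit 2; enqueue 5, 17 → queue [6, 7, 15, 8, 16, 5, 17]
Visit 6; enqueue 1 → queue [7, 15, 8, 16, 5, 17, 1]
Visit 7; enqueue 14 → queue [15, 8, 16, 5, 17, 1, 14]
Visit 15 → queue [8, 16, 5, 17, 1, 14]
Visit 8; enqueue 0, 4, 9 → queue [16, 5, 17, 1, 14, 0, 4, 9]
Visit 16 → queue [5, 17, 1, 14, 0, 4, 9]
Visit 5 → queue [17, 1, 14, 0, 4, 9]
Visit 17 → queue [1, 14, 0, 4, 9]
Visit 1 → queue [14, 0, 4, 9]
Visit 14 → queue [0, 4, 9]
Visit 0 → queue [4, 9]
Visit 4 → queue [9]
Visit 9 → queue []

10 -> 3 -> 12 -> 11 -> 13 -> 2 -> 6 -> 7 -> 15 -> 8 -> 16 -> 5 -> 17 -> 1 -> 14 -> 0 -> 4 -> 9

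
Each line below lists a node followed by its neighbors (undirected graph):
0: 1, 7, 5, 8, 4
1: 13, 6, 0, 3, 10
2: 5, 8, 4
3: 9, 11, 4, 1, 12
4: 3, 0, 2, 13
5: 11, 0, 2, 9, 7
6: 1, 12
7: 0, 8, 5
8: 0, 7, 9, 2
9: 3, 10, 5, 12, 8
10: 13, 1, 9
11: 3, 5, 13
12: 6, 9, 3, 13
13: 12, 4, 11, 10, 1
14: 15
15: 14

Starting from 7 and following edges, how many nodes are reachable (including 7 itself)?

14

BFS from 7 visits: 7, 0, 8, 5, 1, 4, 9, 2, 11, 13, 6, 3, 10, 12
Reachable nodes: 14 of 16 total.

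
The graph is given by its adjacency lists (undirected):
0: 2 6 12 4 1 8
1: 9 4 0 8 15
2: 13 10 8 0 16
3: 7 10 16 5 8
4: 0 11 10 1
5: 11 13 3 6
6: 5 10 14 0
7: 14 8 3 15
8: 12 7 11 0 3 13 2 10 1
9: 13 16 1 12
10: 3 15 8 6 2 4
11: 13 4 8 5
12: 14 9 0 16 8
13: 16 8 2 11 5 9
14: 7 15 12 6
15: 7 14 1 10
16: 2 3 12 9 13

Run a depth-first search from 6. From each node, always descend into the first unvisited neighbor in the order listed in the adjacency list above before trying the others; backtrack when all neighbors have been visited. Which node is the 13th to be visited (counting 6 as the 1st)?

9

Visit 6
6 → 5
5 → 11
11 → 13
13 → 16
16 → 2
2 → 10
10 → 3
3 → 7
7 → 14
14 → 15
15 → 1
1 → 9
9 → 12
12 → 0
0 → 4
0 → 8

Visit order: 6, 5, 11, 13, 16, 2, 10, 3, 7, 14, 15, 1, 9, 12, 0, 4, 8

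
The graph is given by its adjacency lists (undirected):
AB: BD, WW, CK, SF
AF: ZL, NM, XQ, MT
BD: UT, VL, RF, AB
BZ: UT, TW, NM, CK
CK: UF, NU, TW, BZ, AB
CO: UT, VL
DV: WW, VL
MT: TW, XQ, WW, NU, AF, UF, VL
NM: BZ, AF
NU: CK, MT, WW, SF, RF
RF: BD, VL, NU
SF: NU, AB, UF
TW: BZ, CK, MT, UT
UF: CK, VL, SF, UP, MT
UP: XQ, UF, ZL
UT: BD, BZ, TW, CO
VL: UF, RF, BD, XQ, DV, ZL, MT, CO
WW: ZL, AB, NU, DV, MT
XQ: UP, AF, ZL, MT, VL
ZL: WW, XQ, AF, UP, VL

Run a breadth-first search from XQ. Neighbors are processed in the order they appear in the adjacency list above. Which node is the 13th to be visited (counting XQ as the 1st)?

Visit XQ; enqueue UP, AF, ZL, MT, VL → queue [UP, AF, ZL, MT, VL]
Visit UP; enqueue UF → queue [AF, ZL, MT, VL, UF]
Visit AF; enqueue NM → queue [ZL, MT, VL, UF, NM]
Visit ZL; enqueue WW → queue [MT, VL, UF, NM, WW]
Visit MT; enqueue TW, NU → queue [VL, UF, NM, WW, TW, NU]
Visit VL; enqueue RF, BD, DV, CO → queue [UF, NM, WW, TW, NU, RF, BD, DV, CO]
Visit UF; enqueue CK, SF → queue [NM, WW, TW, NU, RF, BD, DV, CO, CK, SF]
Visit NM; enqueue BZ → queue [WW, TW, NU, RF, BD, DV, CO, CK, SF, BZ]
Visit WW; enqueue AB → queue [TW, NU, RF, BD, DV, CO, CK, SF, BZ, AB]
Visit TW; enqueue UT → queue [NU, RF, BD, DV, CO, CK, SF, BZ, AB, UT]
Visit NU → queue [RF, BD, DV, CO, CK, SF, BZ, AB, UT]
Visit RF → queue [BD, DV, CO, CK, SF, BZ, AB, UT]
Visit BD → queue [DV, CO, CK, SF, BZ, AB, UT]
Visit DV → queue [CO, CK, SF, BZ, AB, UT]
Visit CO → queue [CK, SF, BZ, AB, UT]
Visit CK → queue [SF, BZ, AB, UT]
Visit SF → queue [BZ, AB, UT]
Visit BZ → queue [AB, UT]
Visit AB → queue [UT]
Visit UT → queue []

Visit order: XQ, UP, AF, ZL, MT, VL, UF, NM, WW, TW, NU, RF, BD, DV, CO, CK, SF, BZ, AB, UT

BD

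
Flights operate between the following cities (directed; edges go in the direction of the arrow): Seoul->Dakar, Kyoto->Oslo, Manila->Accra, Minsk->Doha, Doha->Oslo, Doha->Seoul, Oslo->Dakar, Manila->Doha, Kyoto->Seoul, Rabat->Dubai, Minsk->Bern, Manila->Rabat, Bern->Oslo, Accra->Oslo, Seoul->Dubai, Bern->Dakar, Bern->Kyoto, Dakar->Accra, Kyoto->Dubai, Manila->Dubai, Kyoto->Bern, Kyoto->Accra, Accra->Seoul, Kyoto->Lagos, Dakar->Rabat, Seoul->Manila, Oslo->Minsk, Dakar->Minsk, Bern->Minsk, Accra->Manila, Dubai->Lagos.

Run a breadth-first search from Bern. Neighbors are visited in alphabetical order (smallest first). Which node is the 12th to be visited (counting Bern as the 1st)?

Manila

Visit Bern; enqueue Dakar, Kyoto, Minsk, Oslo → queue [Dakar, Kyoto, Minsk, Oslo]
Visit Dakar; enqueue Accra, Rabat → queue [Kyoto, Minsk, Oslo, Accra, Rabat]
Visit Kyoto; enqueue Dubai, Lagos, Seoul → queue [Minsk, Oslo, Accra, Rabat, Dubai, Lagos, Seoul]
Visit Minsk; enqueue Doha → queue [Oslo, Accra, Rabat, Dubai, Lagos, Seoul, Doha]
Visit Oslo → queue [Accra, Rabat, Dubai, Lagos, Seoul, Doha]
Visit Accra; enqueue Manila → queue [Rabat, Dubai, Lagos, Seoul, Doha, Manila]
Visit Rabat → queue [Dubai, Lagos, Seoul, Doha, Manila]
Visit Dubai → queue [Lagos, Seoul, Doha, Manila]
Visit Lagos → queue [Seoul, Doha, Manila]
Visit Seoul → queue [Doha, Manila]
Visit Doha → queue [Manila]
Visit Manila → queue []

Visit order: Bern, Dakar, Kyoto, Minsk, Oslo, Accra, Rabat, Dubai, Lagos, Seoul, Doha, Manila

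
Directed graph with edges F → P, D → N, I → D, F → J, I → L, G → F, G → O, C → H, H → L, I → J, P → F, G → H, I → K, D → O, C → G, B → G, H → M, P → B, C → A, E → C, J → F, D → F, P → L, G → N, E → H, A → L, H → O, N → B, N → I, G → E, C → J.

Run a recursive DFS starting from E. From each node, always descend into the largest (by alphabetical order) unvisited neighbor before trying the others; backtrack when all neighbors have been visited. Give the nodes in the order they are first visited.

Visit E
E → H
H → O
H → M
H → L
E → C
C → J
J → F
F → P
P → B
B → G
G → N
N → I
I → K
I → D
C → A

E → H → O → M → L → C → J → F → P → B → G → N → I → K → D → A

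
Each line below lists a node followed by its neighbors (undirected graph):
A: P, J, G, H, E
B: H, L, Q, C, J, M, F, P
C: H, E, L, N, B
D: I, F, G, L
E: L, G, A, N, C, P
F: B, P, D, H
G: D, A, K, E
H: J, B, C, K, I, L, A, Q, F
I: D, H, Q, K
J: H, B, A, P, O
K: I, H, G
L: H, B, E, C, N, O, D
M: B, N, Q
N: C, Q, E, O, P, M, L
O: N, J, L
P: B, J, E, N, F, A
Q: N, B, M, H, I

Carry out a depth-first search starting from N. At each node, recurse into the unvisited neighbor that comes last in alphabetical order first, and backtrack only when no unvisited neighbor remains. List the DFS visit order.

Visit N
N → Q
Q → M
M → B
B → P
P → J
J → O
O → L
L → H
H → K
K → I
I → D
D → G
G → E
E → C
E → A
D → F

N, Q, M, B, P, J, O, L, H, K, I, D, G, E, C, A, F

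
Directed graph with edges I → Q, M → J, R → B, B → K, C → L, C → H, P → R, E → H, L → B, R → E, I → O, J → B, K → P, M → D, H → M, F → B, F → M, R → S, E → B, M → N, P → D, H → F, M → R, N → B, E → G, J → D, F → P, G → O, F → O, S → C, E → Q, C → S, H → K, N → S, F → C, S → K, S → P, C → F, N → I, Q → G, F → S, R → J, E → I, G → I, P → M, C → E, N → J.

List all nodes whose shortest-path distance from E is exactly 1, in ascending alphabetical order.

Level 0: E
Level 1: B, G, H, I, Q
Level 2: F, K, M, O
Level 3: C, D, J, N, P, R, S
Level 4: L

B, G, H, I, Q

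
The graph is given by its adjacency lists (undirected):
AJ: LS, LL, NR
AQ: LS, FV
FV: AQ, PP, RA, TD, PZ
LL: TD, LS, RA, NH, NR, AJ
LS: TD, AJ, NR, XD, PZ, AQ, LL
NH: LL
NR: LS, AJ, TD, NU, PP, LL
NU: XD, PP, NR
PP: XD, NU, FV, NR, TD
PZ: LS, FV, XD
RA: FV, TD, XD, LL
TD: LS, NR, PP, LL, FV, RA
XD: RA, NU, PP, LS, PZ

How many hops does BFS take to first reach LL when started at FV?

Level 0: FV
Level 1: AQ, PP, PZ, RA, TD
Level 2: LL, LS, NR, NU, XD
Level 3: AJ, NH
LL first appears at level 2.

2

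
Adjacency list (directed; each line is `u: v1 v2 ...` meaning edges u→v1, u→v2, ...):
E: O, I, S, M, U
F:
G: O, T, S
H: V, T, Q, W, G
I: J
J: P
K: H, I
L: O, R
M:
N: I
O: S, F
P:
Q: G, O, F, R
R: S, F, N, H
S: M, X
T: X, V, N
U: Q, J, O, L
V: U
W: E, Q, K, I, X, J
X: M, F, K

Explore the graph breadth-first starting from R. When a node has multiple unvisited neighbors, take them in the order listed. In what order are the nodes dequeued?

R, S, F, N, H, M, X, I, V, T, Q, W, G, K, J, U, O, E, P, L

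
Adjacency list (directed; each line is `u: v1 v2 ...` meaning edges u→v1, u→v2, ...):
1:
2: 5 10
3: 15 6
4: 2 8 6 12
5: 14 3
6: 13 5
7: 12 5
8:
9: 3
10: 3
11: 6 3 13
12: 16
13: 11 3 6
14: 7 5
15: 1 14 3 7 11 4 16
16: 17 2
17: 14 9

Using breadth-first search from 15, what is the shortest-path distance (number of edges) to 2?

2

Level 0: 15
Level 1: 1, 3, 4, 7, 11, 14, 16
Level 2: 2, 5, 6, 8, 12, 13, 17
Level 3: 9, 10
2 first appears at level 2.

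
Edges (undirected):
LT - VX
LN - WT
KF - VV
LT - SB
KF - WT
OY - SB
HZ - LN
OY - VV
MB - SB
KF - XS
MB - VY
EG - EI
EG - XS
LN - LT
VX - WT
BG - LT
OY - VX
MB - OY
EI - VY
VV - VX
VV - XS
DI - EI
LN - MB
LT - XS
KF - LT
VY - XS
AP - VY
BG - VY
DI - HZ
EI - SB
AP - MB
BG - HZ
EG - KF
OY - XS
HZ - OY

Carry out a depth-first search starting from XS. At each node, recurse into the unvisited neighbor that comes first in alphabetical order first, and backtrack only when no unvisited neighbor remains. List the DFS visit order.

Visit XS
XS → EG
EG → EI
EI → DI
DI → HZ
HZ → BG
BG → LT
LT → KF
KF → VV
VV → OY
OY → MB
MB → AP
AP → VY
MB → LN
LN → WT
WT → VX
MB → SB

XS EG EI DI HZ BG LT KF VV OY MB AP VY LN WT VX SB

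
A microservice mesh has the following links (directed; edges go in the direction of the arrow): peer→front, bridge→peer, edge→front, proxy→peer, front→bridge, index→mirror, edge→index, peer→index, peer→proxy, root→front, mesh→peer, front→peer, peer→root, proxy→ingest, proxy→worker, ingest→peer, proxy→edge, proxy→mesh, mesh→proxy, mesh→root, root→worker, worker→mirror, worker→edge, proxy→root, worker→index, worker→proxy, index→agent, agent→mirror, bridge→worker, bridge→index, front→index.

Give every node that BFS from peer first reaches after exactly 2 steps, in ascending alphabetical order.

Level 0: peer
Level 1: front, index, proxy, root
Level 2: agent, bridge, edge, ingest, mesh, mirror, worker

agent, bridge, edge, ingest, mesh, mirror, worker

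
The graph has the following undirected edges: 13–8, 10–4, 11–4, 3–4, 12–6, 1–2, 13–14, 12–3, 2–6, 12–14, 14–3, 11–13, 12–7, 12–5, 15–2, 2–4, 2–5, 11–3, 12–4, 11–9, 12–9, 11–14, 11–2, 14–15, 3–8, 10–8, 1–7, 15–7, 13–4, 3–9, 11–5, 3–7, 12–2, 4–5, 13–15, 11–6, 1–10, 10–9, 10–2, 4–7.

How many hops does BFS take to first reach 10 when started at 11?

Level 0: 11
Level 1: 2, 3, 4, 5, 6, 9, 13, 14
Level 2: 1, 7, 8, 10, 12, 15
10 first appears at level 2.

2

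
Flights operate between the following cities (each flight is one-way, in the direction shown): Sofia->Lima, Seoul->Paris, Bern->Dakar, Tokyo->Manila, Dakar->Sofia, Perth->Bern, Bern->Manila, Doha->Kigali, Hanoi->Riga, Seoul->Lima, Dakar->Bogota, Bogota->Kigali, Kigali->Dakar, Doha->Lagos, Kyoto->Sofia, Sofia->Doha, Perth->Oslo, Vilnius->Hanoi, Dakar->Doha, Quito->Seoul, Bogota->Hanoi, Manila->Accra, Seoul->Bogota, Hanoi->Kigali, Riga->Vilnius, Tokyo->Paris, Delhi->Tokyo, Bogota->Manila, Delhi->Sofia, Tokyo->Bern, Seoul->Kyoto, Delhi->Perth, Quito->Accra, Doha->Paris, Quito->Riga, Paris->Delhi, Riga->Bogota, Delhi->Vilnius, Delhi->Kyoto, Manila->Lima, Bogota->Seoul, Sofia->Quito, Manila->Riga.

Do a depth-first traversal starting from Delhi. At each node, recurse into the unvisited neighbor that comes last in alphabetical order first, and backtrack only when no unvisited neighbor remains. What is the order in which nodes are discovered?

Delhi -> Vilnius -> Hanoi -> Riga -> Bogota -> Seoul -> Paris -> Lima -> Kyoto -> Sofia -> Quito -> Accra -> Doha -> Lagos -> Kigali -> Dakar -> Manila -> Tokyo -> Bern -> Perth -> Oslo

Visit Delhi
Delhi → Vilnius
Vilnius → Hanoi
Hanoi → Riga
Riga → Bogota
Bogota → Seoul
Seoul → Paris
Seoul → Lima
Seoul → Kyoto
Kyoto → Sofia
Sofia → Quito
Quito → Accra
Sofia → Doha
Doha → Lagos
Doha → Kigali
Kigali → Dakar
Bogota → Manila
Delhi → Tokyo
Tokyo → Bern
Delhi → Perth
Perth → Oslo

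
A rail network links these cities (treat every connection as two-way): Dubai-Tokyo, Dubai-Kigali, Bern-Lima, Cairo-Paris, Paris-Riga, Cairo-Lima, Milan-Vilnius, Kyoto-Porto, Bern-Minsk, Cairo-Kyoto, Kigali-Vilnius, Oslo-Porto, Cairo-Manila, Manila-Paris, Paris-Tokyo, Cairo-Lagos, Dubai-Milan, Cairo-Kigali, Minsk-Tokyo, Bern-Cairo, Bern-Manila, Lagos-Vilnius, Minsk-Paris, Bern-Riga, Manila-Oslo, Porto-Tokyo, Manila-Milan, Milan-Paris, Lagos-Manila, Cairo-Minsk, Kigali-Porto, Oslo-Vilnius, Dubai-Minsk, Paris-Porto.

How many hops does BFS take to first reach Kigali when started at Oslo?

Level 0: Oslo
Level 1: Manila, Porto, Vilnius
Level 2: Bern, Cairo, Kigali, Kyoto, Lagos, Milan, Paris, Tokyo
Level 3: Dubai, Lima, Minsk, Riga
Kigali first appears at level 2.

2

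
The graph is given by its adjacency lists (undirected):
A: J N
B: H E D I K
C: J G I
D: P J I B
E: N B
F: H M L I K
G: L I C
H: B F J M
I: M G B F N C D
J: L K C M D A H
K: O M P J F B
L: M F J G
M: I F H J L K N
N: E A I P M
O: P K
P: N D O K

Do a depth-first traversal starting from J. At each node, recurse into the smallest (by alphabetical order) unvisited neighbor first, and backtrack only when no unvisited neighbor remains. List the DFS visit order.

Visit J
J → A
A → N
N → E
E → B
B → D
D → I
I → C
C → G
G → L
L → F
F → H
H → M
M → K
K → O
O → P

J A N E B D I C G L F H M K O P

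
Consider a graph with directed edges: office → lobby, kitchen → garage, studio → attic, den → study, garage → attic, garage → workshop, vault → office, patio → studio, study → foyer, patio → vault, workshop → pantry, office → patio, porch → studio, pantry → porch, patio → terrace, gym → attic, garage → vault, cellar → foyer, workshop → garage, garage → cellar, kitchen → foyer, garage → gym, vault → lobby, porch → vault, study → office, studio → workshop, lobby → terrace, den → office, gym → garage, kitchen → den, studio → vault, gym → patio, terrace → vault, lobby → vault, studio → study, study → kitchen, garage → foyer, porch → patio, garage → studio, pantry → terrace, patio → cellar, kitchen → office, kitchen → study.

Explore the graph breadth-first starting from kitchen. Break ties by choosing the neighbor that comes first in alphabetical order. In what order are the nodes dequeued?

kitchen, den, foyer, garage, office, study, attic, cellar, gym, studio, vault, workshop, lobby, patio, pantry, terrace, porch

Visit kitchen; enqueue den, foyer, garage, office, study → queue [den, foyer, garage, office, study]
Visit den → queue [foyer, garage, office, study]
Visit foyer → queue [garage, office, study]
Visit garage; enqueue attic, cellar, gym, studio, vault, workshop → queue [office, study, attic, cellar, gym, studio, vault, workshop]
Visit office; enqueue lobby, patio → queue [study, attic, cellar, gym, studio, vault, workshop, lobby, patio]
Visit study → queue [attic, cellar, gym, studio, vault, workshop, lobby, patio]
Visit attic → queue [cellar, gym, studio, vault, workshop, lobby, patio]
Visit cellar → queue [gym, studio, vault, workshop, lobby, patio]
Visit gym → queue [studio, vault, workshop, lobby, patio]
Visit studio → queue [vault, workshop, lobby, patio]
Visit vault → queue [workshop, lobby, patio]
Visit workshop; enqueue pantry → queue [lobby, patio, pantry]
Visit lobby; enqueue terrace → queue [patio, pantry, terrace]
Visit patio → queue [pantry, terrace]
Visit pantry; enqueue porch → queue [terrace, porch]
Visit terrace → queue [porch]
Visit porch → queue []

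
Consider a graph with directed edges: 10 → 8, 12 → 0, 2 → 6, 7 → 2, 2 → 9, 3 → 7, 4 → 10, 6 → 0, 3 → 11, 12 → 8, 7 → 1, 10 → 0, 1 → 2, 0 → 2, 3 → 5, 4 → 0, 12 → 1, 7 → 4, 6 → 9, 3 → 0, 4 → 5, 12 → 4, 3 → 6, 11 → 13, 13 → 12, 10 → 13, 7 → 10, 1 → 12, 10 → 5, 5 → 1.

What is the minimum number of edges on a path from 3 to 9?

2

Level 0: 3
Level 1: 0, 5, 6, 7, 11
Level 2: 1, 2, 4, 9, 10, 13
Level 3: 8, 12
9 first appears at level 2.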